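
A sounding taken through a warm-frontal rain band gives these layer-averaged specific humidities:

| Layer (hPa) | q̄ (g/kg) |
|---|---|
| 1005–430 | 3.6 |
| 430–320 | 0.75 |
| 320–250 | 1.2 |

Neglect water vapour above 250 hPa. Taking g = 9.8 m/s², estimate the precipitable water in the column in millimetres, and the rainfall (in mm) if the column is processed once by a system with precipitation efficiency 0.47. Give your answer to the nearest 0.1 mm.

Precipitable water is the column-integrated vapour mass per unit area: PW = (1/g) Σ q̄ Δp, with q in kg/kg and Δp in Pa (1 kg/m² of water = 1 mm).
Layer 1005–430 hPa: Δp = 575 hPa = 57500 Pa, q̄ = 0.0036 kg/kg → 0.0036 × 57500 / 9.8 = 21.12 mm
Layer 430–320 hPa: Δp = 110 hPa = 11000 Pa, q̄ = 0.00075 kg/kg → 0.00075 × 11000 / 9.8 = 0.84 mm
Layer 320–250 hPa: Δp = 70 hPa = 7000 Pa, q̄ = 0.0012 kg/kg → 0.0012 × 7000 / 9.8 = 0.86 mm
PW = 21.12 + 0.84 + 0.86 = 22.82 ≈ 22.8 mm.
Rainfall = ε × PW = 0.47 × 22.8 = 10.7 mm.

PW ≈ 22.8 mm; rainfall ≈ 10.7 mm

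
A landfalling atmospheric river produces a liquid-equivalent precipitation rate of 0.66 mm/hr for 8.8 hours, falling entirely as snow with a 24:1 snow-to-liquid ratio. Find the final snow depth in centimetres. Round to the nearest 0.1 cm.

Liquid-equivalent depth = 0.66 × 8.8 = 5.808 mm.
Snow depth = 5.808 mm × 24 = 139.392 mm = 13.9 cm.

snow depth ≈ 13.9 cm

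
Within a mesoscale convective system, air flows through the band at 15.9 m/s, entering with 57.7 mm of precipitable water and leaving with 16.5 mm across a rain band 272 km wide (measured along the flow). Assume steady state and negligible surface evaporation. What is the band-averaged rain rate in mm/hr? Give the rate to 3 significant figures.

R ≈ 8.67 mm/hr

Column moisture flux per unit crosswind length is F = V × PW.
Inflow: F_in = 15.9 × 57.7 = 917.43 mm·m/s
Outflow: F_out = 15.9 × 16.5 = 262.35 mm·m/s
Steady-state rate R = (F_in − F_out)/L = (917.43 − 262.35) / 272000 m = 2.408e-03 mm/s.
R = 2.408e-03 × 3600 = 8.67 mm/hr.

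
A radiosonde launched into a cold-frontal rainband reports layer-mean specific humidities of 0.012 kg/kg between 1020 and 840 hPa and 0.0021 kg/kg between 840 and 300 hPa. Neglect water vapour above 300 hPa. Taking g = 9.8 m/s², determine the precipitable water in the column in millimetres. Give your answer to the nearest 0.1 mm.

Precipitable water is the column-integrated vapour mass per unit area: PW = (1/g) Σ q̄ Δp, with q in kg/kg and Δp in Pa (1 kg/m² of water = 1 mm).
Layer 1020–840 hPa: Δp = 180 hPa = 18000 Pa, q̄ = 0.012 kg/kg → 0.012 × 18000 / 9.8 = 22.04 mm
Layer 840–300 hPa: Δp = 540 hPa = 54000 Pa, q̄ = 0.0021 kg/kg → 0.0021 × 54000 / 9.8 = 11.57 mm
PW = 22.04 + 11.57 = 33.61 ≈ 33.6 mm.

PW ≈ 33.6 mm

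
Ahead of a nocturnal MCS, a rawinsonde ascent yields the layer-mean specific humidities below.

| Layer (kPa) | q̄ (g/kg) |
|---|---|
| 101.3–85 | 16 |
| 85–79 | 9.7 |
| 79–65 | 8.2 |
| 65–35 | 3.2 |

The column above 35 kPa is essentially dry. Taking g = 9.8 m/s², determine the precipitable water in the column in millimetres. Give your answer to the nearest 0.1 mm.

PW ≈ 54.1 mm

Precipitable water is the column-integrated vapour mass per unit area: PW = (1/g) Σ q̄ Δp, with q in kg/kg and Δp in Pa (1 kg/m² of water = 1 mm).
Layer 101.3–85 kPa: Δp = 163 hPa = 16300 Pa, q̄ = 0.016 kg/kg → 0.016 × 16300 / 9.8 = 26.61 mm
Layer 85–79 kPa: Δp = 60 hPa = 6000 Pa, q̄ = 0.0097 kg/kg → 0.0097 × 6000 / 9.8 = 5.94 mm
Layer 79–65 kPa: Δp = 140 hPa = 14000 Pa, q̄ = 0.0082 kg/kg → 0.0082 × 14000 / 9.8 = 11.71 mm
Layer 65–35 kPa: Δp = 300 hPa = 30000 Pa, q̄ = 0.0032 kg/kg → 0.0032 × 30000 / 9.8 = 9.80 mm
PW = 26.61 + 5.94 + 11.71 + 9.80 = 54.06 ≈ 54.1 mm.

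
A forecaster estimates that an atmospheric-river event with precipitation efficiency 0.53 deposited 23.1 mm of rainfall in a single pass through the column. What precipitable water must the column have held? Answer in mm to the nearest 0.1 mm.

PW ≈ 43.6 mm

PW = rainfall / ε = 23.1 / 0.53 = 43.6 mm.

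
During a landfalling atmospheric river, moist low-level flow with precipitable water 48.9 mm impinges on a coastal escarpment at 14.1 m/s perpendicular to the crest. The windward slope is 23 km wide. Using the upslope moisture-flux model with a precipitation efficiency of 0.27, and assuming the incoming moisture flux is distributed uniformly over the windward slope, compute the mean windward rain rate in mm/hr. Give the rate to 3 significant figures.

Incoming column moisture flux per unit ridge length: F = V × PW = 14.1 × 48.9 = 689.49 mm·m/s.
Spread over the 23 km slope with efficiency ε = 0.27: R = ε·F/W = 0.27 × 689.49 / 23000 m = 8.094e-03 mm/s.
R = 8.094e-03 × 3600 = 29.1 mm/hr.

R ≈ 29.1 mm/hr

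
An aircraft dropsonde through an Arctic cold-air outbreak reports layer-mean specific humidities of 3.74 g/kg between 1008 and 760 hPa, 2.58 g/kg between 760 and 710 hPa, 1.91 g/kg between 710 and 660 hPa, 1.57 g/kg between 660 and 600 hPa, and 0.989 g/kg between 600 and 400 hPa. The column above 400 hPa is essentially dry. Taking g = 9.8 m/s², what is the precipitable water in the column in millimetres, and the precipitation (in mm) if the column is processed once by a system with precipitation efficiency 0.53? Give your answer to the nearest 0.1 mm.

Precipitable water is the column-integrated vapour mass per unit area: PW = (1/g) Σ q̄ Δp, with q in kg/kg and Δp in Pa (1 kg/m² of water = 1 mm).
Layer 1008–760 hPa: Δp = 248 hPa = 24800 Pa, q̄ = 0.00374 kg/kg → 0.00374 × 24800 / 9.8 = 9.46 mm
Layer 760–710 hPa: Δp = 50 hPa = 5000 Pa, q̄ = 0.00258 kg/kg → 0.00258 × 5000 / 9.8 = 1.32 mm
Layer 710–660 hPa: Δp = 50 hPa = 5000 Pa, q̄ = 0.00191 kg/kg → 0.00191 × 5000 / 9.8 = 0.97 mm
Layer 660–600 hPa: Δp = 60 hPa = 6000 Pa, q̄ = 0.00157 kg/kg → 0.00157 × 6000 / 9.8 = 0.96 mm
Layer 600–400 hPa: Δp = 200 hPa = 20000 Pa, q̄ = 0.000989 kg/kg → 0.000989 × 20000 / 9.8 = 2.02 mm
PW = 9.46 + 1.32 + 0.97 + 0.96 + 2.02 = 14.73 ≈ 14.7 mm.
Precipitation = ε × PW = 0.53 × 14.7 = 7.8 mm.

PW ≈ 14.7 mm; precipitation ≈ 7.8 mm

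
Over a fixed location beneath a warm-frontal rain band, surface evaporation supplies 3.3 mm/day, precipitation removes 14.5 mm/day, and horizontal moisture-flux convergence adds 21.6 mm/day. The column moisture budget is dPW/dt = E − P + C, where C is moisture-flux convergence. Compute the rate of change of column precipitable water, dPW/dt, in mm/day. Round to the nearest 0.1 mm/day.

dPW/dt = E − P + C = 3.3 − 14.5 + (21.6) = 10.4 mm/day.

dPW/dt ≈ 10.4 mm/day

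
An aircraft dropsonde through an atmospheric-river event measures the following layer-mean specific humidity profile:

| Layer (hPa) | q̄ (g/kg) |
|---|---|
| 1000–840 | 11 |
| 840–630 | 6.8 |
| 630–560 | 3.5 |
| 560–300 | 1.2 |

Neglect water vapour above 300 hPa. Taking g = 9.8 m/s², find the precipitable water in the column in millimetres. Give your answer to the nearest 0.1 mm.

Precipitable water is the column-integrated vapour mass per unit area: PW = (1/g) Σ q̄ Δp, with q in kg/kg and Δp in Pa (1 kg/m² of water = 1 mm).
Layer 1000–840 hPa: Δp = 160 hPa = 16000 Pa, q̄ = 0.011 kg/kg → 0.011 × 16000 / 9.8 = 17.96 mm
Layer 840–630 hPa: Δp = 210 hPa = 21000 Pa, q̄ = 0.0068 kg/kg → 0.0068 × 21000 / 9.8 = 14.57 mm
Layer 630–560 hPa: Δp = 70 hPa = 7000 Pa, q̄ = 0.0035 kg/kg → 0.0035 × 7000 / 9.8 = 2.50 mm
Layer 560–300 hPa: Δp = 260 hPa = 26000 Pa, q̄ = 0.0012 kg/kg → 0.0012 × 26000 / 9.8 = 3.18 mm
PW = 17.96 + 14.57 + 2.50 + 3.18 = 38.21 ≈ 38.2 mm.

PW ≈ 38.2 mm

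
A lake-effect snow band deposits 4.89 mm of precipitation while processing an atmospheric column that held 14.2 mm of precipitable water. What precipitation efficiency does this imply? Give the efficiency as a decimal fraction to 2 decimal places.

ε = precipitation / PW = 4.89 / 14.2 = 0.34.

ε ≈ 0.34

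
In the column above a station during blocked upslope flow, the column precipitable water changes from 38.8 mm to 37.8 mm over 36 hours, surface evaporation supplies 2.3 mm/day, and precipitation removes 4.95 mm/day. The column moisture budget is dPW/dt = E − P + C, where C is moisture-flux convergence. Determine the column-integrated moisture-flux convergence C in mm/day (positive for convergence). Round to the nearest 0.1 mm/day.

dPW/dt = (37.8 − 38.8) mm / (36/24 day) = -0.667 mm/day.
C = dPW/dt − E + P = (-0.667) − 2.3 + 4.95 = 2.0 mm/day.

C ≈ 2.0 mm/day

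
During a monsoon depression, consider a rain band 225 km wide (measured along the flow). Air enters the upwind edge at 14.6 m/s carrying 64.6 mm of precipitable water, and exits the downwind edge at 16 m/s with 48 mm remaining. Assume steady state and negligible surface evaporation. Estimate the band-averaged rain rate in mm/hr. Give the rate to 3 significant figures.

R ≈ 2.80 mm/hr

Column moisture flux per unit crosswind length is F = V × PW.
Inflow: F_in = 14.6 × 64.6 = 943.16 mm·m/s
Outflow: F_out = 16 × 48 = 768 mm·m/s
Steady-state rate R = (F_in − F_out)/L = (943.16 − 768) / 225000 m = 7.785e-04 mm/s.
R = 7.785e-04 × 3600 = 2.80 mm/hr.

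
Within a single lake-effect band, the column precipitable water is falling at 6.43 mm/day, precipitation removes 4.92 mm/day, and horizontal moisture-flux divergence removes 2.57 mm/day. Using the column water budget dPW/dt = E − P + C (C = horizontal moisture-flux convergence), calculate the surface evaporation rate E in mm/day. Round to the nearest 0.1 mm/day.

dPW/dt = -6.43 mm/day.
E = dPW/dt + P − C = (-6.43) + 4.92 − (-2.57) = 1.1 mm/day.

E ≈ 1.1 mm/day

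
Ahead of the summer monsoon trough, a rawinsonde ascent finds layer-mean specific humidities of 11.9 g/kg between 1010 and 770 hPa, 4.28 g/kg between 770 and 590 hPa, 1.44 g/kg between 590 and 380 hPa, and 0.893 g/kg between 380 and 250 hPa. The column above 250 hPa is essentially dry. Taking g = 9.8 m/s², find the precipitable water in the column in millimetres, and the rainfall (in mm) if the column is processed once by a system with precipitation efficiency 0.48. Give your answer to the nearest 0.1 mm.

PW ≈ 41.3 mm; rainfall ≈ 19.8 mm

Precipitable water is the column-integrated vapour mass per unit area: PW = (1/g) Σ q̄ Δp, with q in kg/kg and Δp in Pa (1 kg/m² of water = 1 mm).
Layer 1010–770 hPa: Δp = 240 hPa = 24000 Pa, q̄ = 0.0119 kg/kg → 0.0119 × 24000 / 9.8 = 29.14 mm
Layer 770–590 hPa: Δp = 180 hPa = 18000 Pa, q̄ = 0.00428 kg/kg → 0.00428 × 18000 / 9.8 = 7.86 mm
Layer 590–380 hPa: Δp = 210 hPa = 21000 Pa, q̄ = 0.00144 kg/kg → 0.00144 × 21000 / 9.8 = 3.09 mm
Layer 380–250 hPa: Δp = 130 hPa = 13000 Pa, q̄ = 0.000893 kg/kg → 0.000893 × 13000 / 9.8 = 1.18 mm
PW = 29.14 + 7.86 + 3.09 + 1.18 = 41.27 ≈ 41.3 mm.
Rainfall = ε × PW = 0.48 × 41.3 = 19.8 mm.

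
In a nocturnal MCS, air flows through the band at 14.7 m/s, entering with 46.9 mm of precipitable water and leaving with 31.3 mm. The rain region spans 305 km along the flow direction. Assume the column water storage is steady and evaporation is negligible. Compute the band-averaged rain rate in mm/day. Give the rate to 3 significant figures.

Column moisture flux per unit crosswind length is F = V × PW.
Inflow: F_in = 14.7 × 46.9 = 689.43 mm·m/s
Outflow: F_out = 14.7 × 31.3 = 460.11 mm·m/s
Steady-state rate R = (F_in − F_out)/L = (689.43 − 460.11) / 305000 m = 7.519e-04 mm/s.
R = 7.519e-04 × 3600 × 24 = 65.0 mm/day.

R ≈ 65.0 mm/day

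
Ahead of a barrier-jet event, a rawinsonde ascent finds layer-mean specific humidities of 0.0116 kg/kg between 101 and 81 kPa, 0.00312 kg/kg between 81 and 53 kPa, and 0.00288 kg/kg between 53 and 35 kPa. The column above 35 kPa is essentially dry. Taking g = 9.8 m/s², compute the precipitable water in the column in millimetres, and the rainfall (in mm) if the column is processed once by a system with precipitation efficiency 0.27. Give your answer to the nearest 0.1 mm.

Precipitable water is the column-integrated vapour mass per unit area: PW = (1/g) Σ q̄ Δp, with q in kg/kg and Δp in Pa (1 kg/m² of water = 1 mm).
Layer 101–81 kPa: Δp = 200 hPa = 20000 Pa, q̄ = 0.0116 kg/kg → 0.0116 × 20000 / 9.8 = 23.67 mm
Layer 81–53 kPa: Δp = 280 hPa = 28000 Pa, q̄ = 0.00312 kg/kg → 0.00312 × 28000 / 9.8 = 8.91 mm
Layer 53–35 kPa: Δp = 180 hPa = 18000 Pa, q̄ = 0.00288 kg/kg → 0.00288 × 18000 / 9.8 = 5.29 mm
PW = 23.67 + 8.91 + 5.29 = 37.87 ≈ 37.9 mm.
Rainfall = ε × PW = 0.27 × 37.9 = 10.2 mm.

PW ≈ 37.9 mm; rainfall ≈ 10.2 mm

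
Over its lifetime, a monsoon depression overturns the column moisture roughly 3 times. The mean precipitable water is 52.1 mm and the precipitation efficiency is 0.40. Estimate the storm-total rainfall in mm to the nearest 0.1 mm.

Each cycle deposits ε × PW = 0.40 × 52.1 = 20.84 mm.
Over 3 cycles: 3 × 20.84 = 62.5 mm.

rainfall ≈ 62.5 mm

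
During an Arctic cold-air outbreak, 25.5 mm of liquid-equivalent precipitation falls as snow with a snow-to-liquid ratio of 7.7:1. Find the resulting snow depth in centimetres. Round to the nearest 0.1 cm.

snow depth ≈ 19.6 cm

Snow depth = liquid × ratio = 25.5 mm × 7.7 = 196.35 mm = 19.6 cm.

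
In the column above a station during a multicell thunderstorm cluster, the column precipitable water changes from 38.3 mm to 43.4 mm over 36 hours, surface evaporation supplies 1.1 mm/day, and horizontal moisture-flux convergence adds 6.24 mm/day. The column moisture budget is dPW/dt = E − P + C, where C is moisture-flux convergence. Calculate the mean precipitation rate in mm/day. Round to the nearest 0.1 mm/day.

dPW/dt = (43.4 − 38.3) mm / (36/24 day) = +3.400 mm/day.
P = E + C − dPW/dt = 1.1 + (6.24) − (+3.400) = 3.9 mm/day.

P ≈ 3.9 mm/day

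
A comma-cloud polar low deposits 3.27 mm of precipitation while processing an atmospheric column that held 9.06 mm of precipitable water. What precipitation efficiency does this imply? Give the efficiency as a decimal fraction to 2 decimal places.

ε ≈ 0.36

ε = precipitation / PW = 3.27 / 9.06 = 0.36.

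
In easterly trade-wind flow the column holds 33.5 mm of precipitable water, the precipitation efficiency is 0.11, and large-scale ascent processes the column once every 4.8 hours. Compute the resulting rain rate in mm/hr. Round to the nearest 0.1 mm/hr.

Each overturning extracts ε × PW = 0.11 × 33.5 = 3.685 mm.
Rate = ε·PW / τ = 3.685 / 4.8 h = 0.8 mm/hr.

R ≈ 0.8 mm/hr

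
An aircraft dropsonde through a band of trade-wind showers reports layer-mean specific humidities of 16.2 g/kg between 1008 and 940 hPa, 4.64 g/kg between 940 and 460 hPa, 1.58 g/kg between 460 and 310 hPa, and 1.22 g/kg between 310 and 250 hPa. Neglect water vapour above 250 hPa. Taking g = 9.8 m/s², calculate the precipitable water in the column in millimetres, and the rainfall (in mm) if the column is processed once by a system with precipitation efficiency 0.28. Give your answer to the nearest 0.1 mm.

PW ≈ 37.1 mm; rainfall ≈ 10.4 mm

Precipitable water is the column-integrated vapour mass per unit area: PW = (1/g) Σ q̄ Δp, with q in kg/kg and Δp in Pa (1 kg/m² of water = 1 mm).
Layer 1008–940 hPa: Δp = 68 hPa = 6800 Pa, q̄ = 0.0162 kg/kg → 0.0162 × 6800 / 9.8 = 11.24 mm
Layer 940–460 hPa: Δp = 480 hPa = 48000 Pa, q̄ = 0.00464 kg/kg → 0.00464 × 48000 / 9.8 = 22.73 mm
Layer 460–310 hPa: Δp = 150 hPa = 15000 Pa, q̄ = 0.00158 kg/kg → 0.00158 × 15000 / 9.8 = 2.42 mm
Layer 310–250 hPa: Δp = 60 hPa = 6000 Pa, q̄ = 0.00122 kg/kg → 0.00122 × 6000 / 9.8 = 0.75 mm
PW = 11.24 + 22.73 + 2.42 + 0.75 = 37.14 ≈ 37.1 mm.
Rainfall = ε × PW = 0.28 × 37.1 = 10.4 mm.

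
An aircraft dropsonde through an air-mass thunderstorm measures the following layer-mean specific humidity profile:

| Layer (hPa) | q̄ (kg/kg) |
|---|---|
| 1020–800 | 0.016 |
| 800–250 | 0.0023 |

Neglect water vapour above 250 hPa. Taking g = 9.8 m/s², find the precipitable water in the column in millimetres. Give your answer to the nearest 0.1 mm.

Precipitable water is the column-integrated vapour mass per unit area: PW = (1/g) Σ q̄ Δp, with q in kg/kg and Δp in Pa (1 kg/m² of water = 1 mm).
Layer 1020–800 hPa: Δp = 220 hPa = 22000 Pa, q̄ = 0.016 kg/kg → 0.016 × 22000 / 9.8 = 35.92 mm
Layer 800–250 hPa: Δp = 550 hPa = 55000 Pa, q̄ = 0.0023 kg/kg → 0.0023 × 55000 / 9.8 = 12.91 mm
PW = 35.92 + 12.91 = 48.83 ≈ 48.8 mm.

PW ≈ 48.8 mm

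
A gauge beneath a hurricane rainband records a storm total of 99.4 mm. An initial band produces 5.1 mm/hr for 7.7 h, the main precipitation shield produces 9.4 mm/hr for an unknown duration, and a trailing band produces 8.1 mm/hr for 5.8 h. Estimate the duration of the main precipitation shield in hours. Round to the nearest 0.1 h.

Known phases: 5.1 × 7.7 + 8.1 × 5.8 = 39.27 + 46.98 = 86.25 mm.
Remaining depth = 99.4 − 86.25 = 13.15 mm.
Duration = 13.15 / 9.4 = 1.4 h.

duration ≈ 1.4 h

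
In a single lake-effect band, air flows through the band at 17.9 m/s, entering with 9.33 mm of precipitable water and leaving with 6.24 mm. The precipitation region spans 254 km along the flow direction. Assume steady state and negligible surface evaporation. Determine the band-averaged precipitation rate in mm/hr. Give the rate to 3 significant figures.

R ≈ 0.784 mm/hr

Column moisture flux per unit crosswind length is F = V × PW.
Inflow: F_in = 17.9 × 9.33 = 167.007 mm·m/s
Outflow: F_out = 17.9 × 6.24 = 111.696 mm·m/s
Steady-state rate R = (F_in − F_out)/L = (167.007 − 111.696) / 254000 m = 2.178e-04 mm/s.
R = 2.178e-04 × 3600 = 0.784 mm/hr.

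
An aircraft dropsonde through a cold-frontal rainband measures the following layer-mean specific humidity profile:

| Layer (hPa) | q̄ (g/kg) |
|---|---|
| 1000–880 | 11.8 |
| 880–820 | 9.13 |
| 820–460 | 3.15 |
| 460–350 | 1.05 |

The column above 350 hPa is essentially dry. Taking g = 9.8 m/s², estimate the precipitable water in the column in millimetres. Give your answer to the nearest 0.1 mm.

Precipitable water is the column-integrated vapour mass per unit area: PW = (1/g) Σ q̄ Δp, with q in kg/kg and Δp in Pa (1 kg/m² of water = 1 mm).
Layer 1000–880 hPa: Δp = 120 hPa = 12000 Pa, q̄ = 0.0118 kg/kg → 0.0118 × 12000 / 9.8 = 14.45 mm
Layer 880–820 hPa: Δp = 60 hPa = 6000 Pa, q̄ = 0.00913 kg/kg → 0.00913 × 6000 / 9.8 = 5.59 mm
Layer 820–460 hPa: Δp = 360 hPa = 36000 Pa, q̄ = 0.00315 kg/kg → 0.00315 × 36000 / 9.8 = 11.57 mm
Layer 460–350 hPa: Δp = 110 hPa = 11000 Pa, q̄ = 0.00105 kg/kg → 0.00105 × 11000 / 9.8 = 1.18 mm
PW = 14.45 + 5.59 + 11.57 + 1.18 = 32.79 ≈ 32.8 mm.

PW ≈ 32.8 mm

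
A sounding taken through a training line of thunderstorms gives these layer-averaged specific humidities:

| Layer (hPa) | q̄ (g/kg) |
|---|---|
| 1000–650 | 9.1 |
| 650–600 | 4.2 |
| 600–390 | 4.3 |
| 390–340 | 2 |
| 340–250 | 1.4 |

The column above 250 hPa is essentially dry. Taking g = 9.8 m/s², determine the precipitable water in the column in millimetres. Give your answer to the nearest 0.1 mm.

PW ≈ 46.2 mm

Precipitable water is the column-integrated vapour mass per unit area: PW = (1/g) Σ q̄ Δp, with q in kg/kg and Δp in Pa (1 kg/m² of water = 1 mm).
Layer 1000–650 hPa: Δp = 350 hPa = 35000 Pa, q̄ = 0.0091 kg/kg → 0.0091 × 35000 / 9.8 = 32.50 mm
Layer 650–600 hPa: Δp = 50 hPa = 5000 Pa, q̄ = 0.0042 kg/kg → 0.0042 × 5000 / 9.8 = 2.14 mm
Layer 600–390 hPa: Δp = 210 hPa = 21000 Pa, q̄ = 0.0043 kg/kg → 0.0043 × 21000 / 9.8 = 9.21 mm
Layer 390–340 hPa: Δp = 50 hPa = 5000 Pa, q̄ = 0.002 kg/kg → 0.002 × 5000 / 9.8 = 1.02 mm
Layer 340–250 hPa: Δp = 90 hPa = 9000 Pa, q̄ = 0.0014 kg/kg → 0.0014 × 9000 / 9.8 = 1.29 mm
PW = 32.50 + 2.14 + 9.21 + 1.02 + 1.29 = 46.16 ≈ 46.2 mm.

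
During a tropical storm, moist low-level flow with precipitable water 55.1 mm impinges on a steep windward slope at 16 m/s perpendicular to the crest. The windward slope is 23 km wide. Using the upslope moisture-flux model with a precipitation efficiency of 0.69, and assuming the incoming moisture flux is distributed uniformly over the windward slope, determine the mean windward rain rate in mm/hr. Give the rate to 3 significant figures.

Incoming column moisture flux per unit ridge length: F = V × PW = 16 × 55.1 = 881.6 mm·m/s.
Spread over the 23 km slope with efficiency ε = 0.69: R = ε·F/W = 0.69 × 881.6 / 23000 m = 2.645e-02 mm/s.
R = 2.645e-02 × 3600 = 95.2 mm/hr.

R ≈ 95.2 mm/hr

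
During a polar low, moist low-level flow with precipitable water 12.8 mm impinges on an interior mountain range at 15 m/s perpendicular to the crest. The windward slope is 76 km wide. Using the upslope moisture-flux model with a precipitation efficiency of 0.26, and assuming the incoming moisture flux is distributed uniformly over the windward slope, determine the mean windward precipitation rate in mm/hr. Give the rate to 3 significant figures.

R ≈ 2.36 mm/hr

Incoming column moisture flux per unit ridge length: F = V × PW = 15 × 12.8 = 192 mm·m/s.
Spread over the 76 km slope with efficiency ε = 0.26: R = ε·F/W = 0.26 × 192 / 76000 m = 6.568e-04 mm/s.
R = 6.568e-04 × 3600 = 2.36 mm/hr.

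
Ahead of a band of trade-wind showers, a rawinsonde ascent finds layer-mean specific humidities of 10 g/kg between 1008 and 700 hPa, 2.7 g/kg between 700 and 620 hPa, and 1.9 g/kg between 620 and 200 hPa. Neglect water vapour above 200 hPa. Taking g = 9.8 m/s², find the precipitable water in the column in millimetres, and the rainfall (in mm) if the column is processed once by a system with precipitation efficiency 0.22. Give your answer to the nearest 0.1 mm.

PW ≈ 41.8 mm; rainfall ≈ 9.2 mm

Precipitable water is the column-integrated vapour mass per unit area: PW = (1/g) Σ q̄ Δp, with q in kg/kg and Δp in Pa (1 kg/m² of water = 1 mm).
Layer 1008–700 hPa: Δp = 308 hPa = 30800 Pa, q̄ = 0.01 kg/kg → 0.01 × 30800 / 9.8 = 31.43 mm
Layer 700–620 hPa: Δp = 80 hPa = 8000 Pa, q̄ = 0.0027 kg/kg → 0.0027 × 8000 / 9.8 = 2.20 mm
Layer 620–200 hPa: Δp = 420 hPa = 42000 Pa, q̄ = 0.0019 kg/kg → 0.0019 × 42000 / 9.8 = 8.14 mm
PW = 31.43 + 2.20 + 8.14 = 41.77 ≈ 41.8 mm.
Rainfall = ε × PW = 0.22 × 41.8 = 9.2 mm.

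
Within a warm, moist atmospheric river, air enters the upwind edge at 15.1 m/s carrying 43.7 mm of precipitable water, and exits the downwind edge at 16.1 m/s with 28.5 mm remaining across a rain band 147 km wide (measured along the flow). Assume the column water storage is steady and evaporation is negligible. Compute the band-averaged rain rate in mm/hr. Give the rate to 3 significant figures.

R ≈ 4.92 mm/hr

Column moisture flux per unit crosswind length is F = V × PW.
Inflow: F_in = 15.1 × 43.7 = 659.87 mm·m/s
Outflow: F_out = 16.1 × 28.5 = 458.85 mm·m/s
Steady-state rate R = (F_in − F_out)/L = (659.87 − 458.85) / 147000 m = 1.367e-03 mm/s.
R = 1.367e-03 × 3600 = 4.92 mm/hr.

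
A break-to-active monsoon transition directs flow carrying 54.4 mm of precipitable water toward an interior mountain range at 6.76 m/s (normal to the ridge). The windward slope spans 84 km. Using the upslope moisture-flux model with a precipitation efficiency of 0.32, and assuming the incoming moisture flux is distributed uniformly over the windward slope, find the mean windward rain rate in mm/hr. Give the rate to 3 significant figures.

R ≈ 5.04 mm/hr

Incoming column moisture flux per unit ridge length: F = V × PW = 6.76 × 54.4 = 367.744 mm·m/s.
Spread over the 84 km slope with efficiency ε = 0.32: R = ε·F/W = 0.32 × 367.744 / 84000 m = 1.401e-03 mm/s.
R = 1.401e-03 × 3600 = 5.04 mm/hr.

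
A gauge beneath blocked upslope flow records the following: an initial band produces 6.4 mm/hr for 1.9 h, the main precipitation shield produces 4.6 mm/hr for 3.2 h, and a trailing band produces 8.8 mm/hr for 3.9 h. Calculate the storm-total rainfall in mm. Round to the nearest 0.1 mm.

total ≈ 61.2 mm

Total = Σ Rᵢ Δtᵢ = 6.4 × 1.9 + 4.6 × 3.2 + 8.8 × 3.9
      = 12.16 + 14.72 + 34.32 = 61.2 mm.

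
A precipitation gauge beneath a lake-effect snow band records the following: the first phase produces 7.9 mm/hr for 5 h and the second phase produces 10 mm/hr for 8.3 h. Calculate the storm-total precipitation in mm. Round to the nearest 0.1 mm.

Total = Σ Rᵢ Δtᵢ = 7.9 × 5 + 10 × 8.3
      = 39.5 + 83 = 122.5 mm.

total ≈ 122.5 mm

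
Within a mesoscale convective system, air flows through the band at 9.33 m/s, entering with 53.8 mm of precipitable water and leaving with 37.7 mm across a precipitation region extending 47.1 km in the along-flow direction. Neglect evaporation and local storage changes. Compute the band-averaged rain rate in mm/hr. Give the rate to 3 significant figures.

R ≈ 11.5 mm/hr

Column moisture flux per unit crosswind length is F = V × PW.
Inflow: F_in = 9.33 × 53.8 = 501.954 mm·m/s
Outflow: F_out = 9.33 × 37.7 = 351.741 mm·m/s
Steady-state rate R = (F_in − F_out)/L = (501.954 − 351.741) / 47100 m = 3.189e-03 mm/s.
R = 3.189e-03 × 3600 = 11.5 mm/hr.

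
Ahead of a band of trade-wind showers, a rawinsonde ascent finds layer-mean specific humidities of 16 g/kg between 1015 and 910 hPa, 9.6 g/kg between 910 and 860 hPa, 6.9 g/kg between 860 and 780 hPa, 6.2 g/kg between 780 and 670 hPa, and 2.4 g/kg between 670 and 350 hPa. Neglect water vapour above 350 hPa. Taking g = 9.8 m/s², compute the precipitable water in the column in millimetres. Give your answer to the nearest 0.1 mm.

PW ≈ 42.5 mm

Precipitable water is the column-integrated vapour mass per unit area: PW = (1/g) Σ q̄ Δp, with q in kg/kg and Δp in Pa (1 kg/m² of water = 1 mm).
Layer 1015–910 hPa: Δp = 105 hPa = 10500 Pa, q̄ = 0.016 kg/kg → 0.016 × 10500 / 9.8 = 17.14 mm
Layer 910–860 hPa: Δp = 50 hPa = 5000 Pa, q̄ = 0.0096 kg/kg → 0.0096 × 5000 / 9.8 = 4.90 mm
Layer 860–780 hPa: Δp = 80 hPa = 8000 Pa, q̄ = 0.0069 kg/kg → 0.0069 × 8000 / 9.8 = 5.63 mm
Layer 780–670 hPa: Δp = 110 hPa = 11000 Pa, q̄ = 0.0062 kg/kg → 0.0062 × 11000 / 9.8 = 6.96 mm
Layer 670–350 hPa: Δp = 320 hPa = 32000 Pa, q̄ = 0.0024 kg/kg → 0.0024 × 32000 / 9.8 = 7.84 mm
PW = 17.14 + 4.90 + 5.63 + 6.96 + 7.84 = 42.47 ≈ 42.5 mm.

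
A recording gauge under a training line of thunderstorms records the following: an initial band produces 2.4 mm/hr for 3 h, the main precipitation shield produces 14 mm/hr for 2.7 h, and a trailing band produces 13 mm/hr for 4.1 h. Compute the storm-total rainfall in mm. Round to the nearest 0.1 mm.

Total = Σ Rᵢ Δtᵢ = 2.4 × 3 + 14 × 2.7 + 13 × 4.1
      = 7.2 + 37.8 + 53.3 = 98.3 mm.

total ≈ 98.3 mm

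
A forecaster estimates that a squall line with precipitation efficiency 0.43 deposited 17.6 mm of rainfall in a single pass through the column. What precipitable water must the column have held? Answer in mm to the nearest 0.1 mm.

PW ≈ 40.9 mm

PW = rainfall / ε = 17.6 / 0.43 = 40.9 mm.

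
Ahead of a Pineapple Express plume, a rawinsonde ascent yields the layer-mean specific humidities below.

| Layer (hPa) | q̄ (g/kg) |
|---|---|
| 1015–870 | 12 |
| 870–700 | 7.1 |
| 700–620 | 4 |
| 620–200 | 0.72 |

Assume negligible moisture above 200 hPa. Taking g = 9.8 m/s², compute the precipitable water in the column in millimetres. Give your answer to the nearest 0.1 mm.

PW ≈ 36.4 mm

Precipitable water is the column-integrated vapour mass per unit area: PW = (1/g) Σ q̄ Δp, with q in kg/kg and Δp in Pa (1 kg/m² of water = 1 mm).
Layer 1015–870 hPa: Δp = 145 hPa = 14500 Pa, q̄ = 0.012 kg/kg → 0.012 × 14500 / 9.8 = 17.76 mm
Layer 870–700 hPa: Δp = 170 hPa = 17000 Pa, q̄ = 0.0071 kg/kg → 0.0071 × 17000 / 9.8 = 12.32 mm
Layer 700–620 hPa: Δp = 80 hPa = 8000 Pa, q̄ = 0.004 kg/kg → 0.004 × 8000 / 9.8 = 3.27 mm
Layer 620–200 hPa: Δp = 420 hPa = 42000 Pa, q̄ = 0.00072 kg/kg → 0.00072 × 42000 / 9.8 = 3.09 mm
PW = 17.76 + 12.32 + 3.27 + 3.09 = 36.44 ≈ 36.4 mm.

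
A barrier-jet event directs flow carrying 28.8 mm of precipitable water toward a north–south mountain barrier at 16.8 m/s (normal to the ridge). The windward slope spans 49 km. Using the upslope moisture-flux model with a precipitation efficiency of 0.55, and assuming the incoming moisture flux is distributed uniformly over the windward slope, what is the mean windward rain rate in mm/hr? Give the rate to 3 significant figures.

R ≈ 19.6 mm/hr

Incoming column moisture flux per unit ridge length: F = V × PW = 16.8 × 28.8 = 483.84 mm·m/s.
Spread over the 49 km slope with efficiency ε = 0.55: R = ε·F/W = 0.55 × 483.84 / 49000 m = 5.431e-03 mm/s.
R = 5.431e-03 × 3600 = 19.6 mm/hr.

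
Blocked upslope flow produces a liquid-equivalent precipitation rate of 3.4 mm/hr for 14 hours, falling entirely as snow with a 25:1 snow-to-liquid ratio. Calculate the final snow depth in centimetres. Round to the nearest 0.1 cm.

Liquid-equivalent depth = 3.4 × 14 = 47.6 mm.
Snow depth = 47.6 mm × 25 = 1190 mm = 119.0 cm.

snow depth ≈ 119.0 cm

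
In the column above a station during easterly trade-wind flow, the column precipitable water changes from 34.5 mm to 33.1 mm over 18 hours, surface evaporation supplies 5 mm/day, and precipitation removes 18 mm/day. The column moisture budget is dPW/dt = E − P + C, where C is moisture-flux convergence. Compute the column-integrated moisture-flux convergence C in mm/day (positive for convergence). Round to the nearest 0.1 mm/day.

dPW/dt = (33.1 − 34.5) mm / (18/24 day) = -1.867 mm/day.
C = dPW/dt − E + P = (-1.867) − 5 + 18 = 11.1 mm/day.

C ≈ 11.1 mm/day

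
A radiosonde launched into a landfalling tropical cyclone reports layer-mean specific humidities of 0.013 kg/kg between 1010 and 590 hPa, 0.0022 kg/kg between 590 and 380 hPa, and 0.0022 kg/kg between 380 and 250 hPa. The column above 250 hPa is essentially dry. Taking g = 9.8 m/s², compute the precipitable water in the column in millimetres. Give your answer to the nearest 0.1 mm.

Precipitable water is the column-integrated vapour mass per unit area: PW = (1/g) Σ q̄ Δp, with q in kg/kg and Δp in Pa (1 kg/m² of water = 1 mm).
Layer 1010–590 hPa: Δp = 420 hPa = 42000 Pa, q̄ = 0.013 kg/kg → 0.013 × 42000 / 9.8 = 55.71 mm
Layer 590–380 hPa: Δp = 210 hPa = 21000 Pa, q̄ = 0.0022 kg/kg → 0.0022 × 21000 / 9.8 = 4.71 mm
Layer 380–250 hPa: Δp = 130 hPa = 13000 Pa, q̄ = 0.0022 kg/kg → 0.0022 × 13000 / 9.8 = 2.92 mm
PW = 55.71 + 4.71 + 2.92 = 63.34 ≈ 63.3 mm.

PW ≈ 63.3 mm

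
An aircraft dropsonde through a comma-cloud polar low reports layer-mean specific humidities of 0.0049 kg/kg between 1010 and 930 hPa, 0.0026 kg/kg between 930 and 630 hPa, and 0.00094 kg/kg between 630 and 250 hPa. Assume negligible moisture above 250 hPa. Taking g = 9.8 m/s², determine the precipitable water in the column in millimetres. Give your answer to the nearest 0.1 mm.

PW ≈ 15.6 mm

Precipitable water is the column-integrated vapour mass per unit area: PW = (1/g) Σ q̄ Δp, with q in kg/kg and Δp in Pa (1 kg/m² of water = 1 mm).
Layer 1010–930 hPa: Δp = 80 hPa = 8000 Pa, q̄ = 0.0049 kg/kg → 0.0049 × 8000 / 9.8 = 4.00 mm
Layer 930–630 hPa: Δp = 300 hPa = 30000 Pa, q̄ = 0.0026 kg/kg → 0.0026 × 30000 / 9.8 = 7.96 mm
Layer 630–250 hPa: Δp = 380 hPa = 38000 Pa, q̄ = 0.00094 kg/kg → 0.00094 × 38000 / 9.8 = 3.64 mm
PW = 4.00 + 7.96 + 3.64 = 15.60 ≈ 15.6 mm.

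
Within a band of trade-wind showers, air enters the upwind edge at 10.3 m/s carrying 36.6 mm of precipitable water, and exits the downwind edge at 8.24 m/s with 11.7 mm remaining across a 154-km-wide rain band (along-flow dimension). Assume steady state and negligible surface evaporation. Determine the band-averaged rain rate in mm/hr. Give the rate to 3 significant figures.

R ≈ 6.56 mm/hr

Column moisture flux per unit crosswind length is F = V × PW.
Inflow: F_in = 10.3 × 36.6 = 376.98 mm·m/s
Outflow: F_out = 8.24 × 11.7 = 96.408 mm·m/s
Steady-state rate R = (F_in − F_out)/L = (376.98 − 96.408) / 154000 m = 1.822e-03 mm/s.
R = 1.822e-03 × 3600 = 6.56 mm/hr.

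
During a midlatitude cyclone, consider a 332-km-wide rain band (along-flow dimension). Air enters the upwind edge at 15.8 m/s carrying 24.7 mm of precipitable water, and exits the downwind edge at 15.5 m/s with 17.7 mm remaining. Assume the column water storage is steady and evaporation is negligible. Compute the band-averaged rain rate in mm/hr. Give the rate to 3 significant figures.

R ≈ 1.26 mm/hr

Column moisture flux per unit crosswind length is F = V × PW.
Inflow: F_in = 15.8 × 24.7 = 390.26 mm·m/s
Outflow: F_out = 15.5 × 17.7 = 274.35 mm·m/s
Steady-state rate R = (F_in − F_out)/L = (390.26 − 274.35) / 332000 m = 3.491e-04 mm/s.
R = 3.491e-04 × 3600 = 1.26 mm/hr.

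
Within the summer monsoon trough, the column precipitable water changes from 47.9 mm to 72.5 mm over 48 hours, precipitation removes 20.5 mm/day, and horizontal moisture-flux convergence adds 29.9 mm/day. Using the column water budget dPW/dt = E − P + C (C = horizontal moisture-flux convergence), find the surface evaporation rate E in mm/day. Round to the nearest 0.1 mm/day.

E ≈ 2.9 mm/day

dPW/dt = (72.5 − 47.9) mm / (48/24 day) = +12.300 mm/day.
E = dPW/dt + P − C = (+12.300) + 20.5 − (29.9) = 2.9 mm/day.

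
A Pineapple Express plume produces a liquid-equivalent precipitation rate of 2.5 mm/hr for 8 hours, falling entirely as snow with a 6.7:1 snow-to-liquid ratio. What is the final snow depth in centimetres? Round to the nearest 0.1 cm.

Liquid-equivalent depth = 2.5 × 8 = 20 mm.
Snow depth = 20 mm × 6.7 = 134 mm = 13.4 cm.

snow depth ≈ 13.4 cm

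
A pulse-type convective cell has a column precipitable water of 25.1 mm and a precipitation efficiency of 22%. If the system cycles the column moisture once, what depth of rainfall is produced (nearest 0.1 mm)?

rainfall ≈ 5.5 mm

Rainfall = ε × PW = 0.22 × 25.1 = 5.5 mm.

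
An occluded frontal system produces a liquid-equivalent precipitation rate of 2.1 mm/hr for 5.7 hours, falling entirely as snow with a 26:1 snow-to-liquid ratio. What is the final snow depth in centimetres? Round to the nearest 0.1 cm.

Liquid-equivalent depth = 2.1 × 5.7 = 11.97 mm.
Snow depth = 11.97 mm × 26 = 311.22 mm = 31.1 cm.

snow depth ≈ 31.1 cm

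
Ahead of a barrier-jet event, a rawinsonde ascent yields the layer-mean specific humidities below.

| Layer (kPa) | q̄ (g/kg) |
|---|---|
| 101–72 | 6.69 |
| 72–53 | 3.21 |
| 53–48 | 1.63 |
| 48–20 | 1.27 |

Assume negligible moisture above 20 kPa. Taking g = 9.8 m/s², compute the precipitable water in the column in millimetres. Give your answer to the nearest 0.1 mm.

Precipitable water is the column-integrated vapour mass per unit area: PW = (1/g) Σ q̄ Δp, with q in kg/kg and Δp in Pa (1 kg/m² of water = 1 mm).
Layer 101–72 kPa: Δp = 290 hPa = 29000 Pa, q̄ = 0.00669 kg/kg → 0.00669 × 29000 / 9.8 = 19.80 mm
Layer 72–53 kPa: Δp = 190 hPa = 19000 Pa, q̄ = 0.00321 kg/kg → 0.00321 × 19000 / 9.8 = 6.22 mm
Layer 53–48 kPa: Δp = 50 hPa = 5000 Pa, q̄ = 0.00163 kg/kg → 0.00163 × 5000 / 9.8 = 0.83 mm
Layer 48–20 kPa: Δp = 280 hPa = 28000 Pa, q̄ = 0.00127 kg/kg → 0.00127 × 28000 / 9.8 = 3.63 mm
PW = 19.80 + 6.22 + 0.83 + 3.63 = 30.48 ≈ 30.5 mm.

PW ≈ 30.5 mm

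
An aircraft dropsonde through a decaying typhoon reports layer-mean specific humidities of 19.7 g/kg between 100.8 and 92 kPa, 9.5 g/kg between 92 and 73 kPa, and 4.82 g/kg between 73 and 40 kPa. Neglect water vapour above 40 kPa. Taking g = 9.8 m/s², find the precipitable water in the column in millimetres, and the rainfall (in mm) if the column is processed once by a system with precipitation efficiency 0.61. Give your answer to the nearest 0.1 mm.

Precipitable water is the column-integrated vapour mass per unit area: PW = (1/g) Σ q̄ Δp, with q in kg/kg and Δp in Pa (1 kg/m² of water = 1 mm).
Layer 100.8–92 kPa: Δp = 88 hPa = 8800 Pa, q̄ = 0.0197 kg/kg → 0.0197 × 8800 / 9.8 = 17.69 mm
Layer 92–73 kPa: Δp = 190 hPa = 19000 Pa, q̄ = 0.0095 kg/kg → 0.0095 × 19000 / 9.8 = 18.42 mm
Layer 73–40 kPa: Δp = 330 hPa = 33000 Pa, q̄ = 0.00482 kg/kg → 0.00482 × 33000 / 9.8 = 16.23 mm
PW = 17.69 + 18.42 + 16.23 = 52.34 ≈ 52.3 mm.
Rainfall = ε × PW = 0.61 × 52.3 = 31.9 mm.

PW ≈ 52.3 mm; rainfall ≈ 31.9 mm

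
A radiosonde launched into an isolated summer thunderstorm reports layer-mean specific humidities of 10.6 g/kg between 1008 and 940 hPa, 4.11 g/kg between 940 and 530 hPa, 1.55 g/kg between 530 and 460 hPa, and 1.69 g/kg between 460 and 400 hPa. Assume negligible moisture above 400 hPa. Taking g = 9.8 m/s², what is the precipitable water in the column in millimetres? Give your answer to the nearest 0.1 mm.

PW ≈ 26.7 mm

Precipitable water is the column-integrated vapour mass per unit area: PW = (1/g) Σ q̄ Δp, with q in kg/kg and Δp in Pa (1 kg/m² of water = 1 mm).
Layer 1008–940 hPa: Δp = 68 hPa = 6800 Pa, q̄ = 0.0106 kg/kg → 0.0106 × 6800 / 9.8 = 7.36 mm
Layer 940–530 hPa: Δp = 410 hPa = 41000 Pa, q̄ = 0.00411 kg/kg → 0.00411 × 41000 / 9.8 = 17.19 mm
Layer 530–460 hPa: Δp = 70 hPa = 7000 Pa, q̄ = 0.00155 kg/kg → 0.00155 × 7000 / 9.8 = 1.11 mm
Layer 460–400 hPa: Δp = 60 hPa = 6000 Pa, q̄ = 0.00169 kg/kg → 0.00169 × 6000 / 9.8 = 1.03 mm
PW = 7.36 + 17.19 + 1.11 + 1.03 = 26.69 ≈ 26.7 mm.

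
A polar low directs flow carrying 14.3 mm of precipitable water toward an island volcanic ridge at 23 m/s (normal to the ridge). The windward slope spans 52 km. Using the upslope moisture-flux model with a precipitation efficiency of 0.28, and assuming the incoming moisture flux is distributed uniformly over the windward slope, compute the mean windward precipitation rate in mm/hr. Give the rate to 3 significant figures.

Incoming column moisture flux per unit ridge length: F = V × PW = 23 × 14.3 = 328.9 mm·m/s.
Spread over the 52 km slope with efficiency ε = 0.28: R = ε·F/W = 0.28 × 328.9 / 52000 m = 1.771e-03 mm/s.
R = 1.771e-03 × 3600 = 6.38 mm/hr.

R ≈ 6.38 mm/hr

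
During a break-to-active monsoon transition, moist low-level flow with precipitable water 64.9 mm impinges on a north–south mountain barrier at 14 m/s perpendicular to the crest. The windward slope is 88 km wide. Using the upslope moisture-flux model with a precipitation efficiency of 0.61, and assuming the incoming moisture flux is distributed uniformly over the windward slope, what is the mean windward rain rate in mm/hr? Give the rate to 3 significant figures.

Incoming column moisture flux per unit ridge length: F = V × PW = 14 × 64.9 = 908.6 mm·m/s.
Spread over the 88 km slope with efficiency ε = 0.61: R = ε·F/W = 0.61 × 908.6 / 88000 m = 6.298e-03 mm/s.
R = 6.298e-03 × 3600 = 22.7 mm/hr.

R ≈ 22.7 mm/hr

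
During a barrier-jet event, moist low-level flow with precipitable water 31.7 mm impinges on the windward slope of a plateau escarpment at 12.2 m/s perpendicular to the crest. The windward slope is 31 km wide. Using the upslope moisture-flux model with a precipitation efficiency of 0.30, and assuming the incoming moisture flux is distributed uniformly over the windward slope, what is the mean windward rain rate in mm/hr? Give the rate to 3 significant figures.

R ≈ 13.5 mm/hr

Incoming column moisture flux per unit ridge length: F = V × PW = 12.2 × 31.7 = 386.74 mm·m/s.
Spread over the 31 km slope with efficiency ε = 0.30: R = ε·F/W = 0.30 × 386.74 / 31000 m = 3.743e-03 mm/s.
R = 3.743e-03 × 3600 = 13.5 mm/hr.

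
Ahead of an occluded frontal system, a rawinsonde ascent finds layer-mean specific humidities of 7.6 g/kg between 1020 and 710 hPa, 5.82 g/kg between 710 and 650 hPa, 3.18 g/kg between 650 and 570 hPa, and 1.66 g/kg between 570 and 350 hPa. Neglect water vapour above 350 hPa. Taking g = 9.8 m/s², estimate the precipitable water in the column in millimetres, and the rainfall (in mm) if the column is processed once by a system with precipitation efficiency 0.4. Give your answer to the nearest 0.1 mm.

PW ≈ 33.9 mm; rainfall ≈ 13.6 mm

Precipitable water is the column-integrated vapour mass per unit area: PW = (1/g) Σ q̄ Δp, with q in kg/kg and Δp in Pa (1 kg/m² of water = 1 mm).
Layer 1020–710 hPa: Δp = 310 hPa = 31000 Pa, q̄ = 0.0076 kg/kg → 0.0076 × 31000 / 9.8 = 24.04 mm
Layer 710–650 hPa: Δp = 60 hPa = 6000 Pa, q̄ = 0.00582 kg/kg → 0.00582 × 6000 / 9.8 = 3.56 mm
Layer 650–570 hPa: Δp = 80 hPa = 8000 Pa, q̄ = 0.00318 kg/kg → 0.00318 × 8000 / 9.8 = 2.60 mm
Layer 570–350 hPa: Δp = 220 hPa = 22000 Pa, q̄ = 0.00166 kg/kg → 0.00166 × 22000 / 9.8 = 3.73 mm
PW = 24.04 + 3.56 + 2.60 + 3.73 = 33.93 ≈ 33.9 mm.
Rainfall = ε × PW = 0.4 × 33.9 = 13.6 mm.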